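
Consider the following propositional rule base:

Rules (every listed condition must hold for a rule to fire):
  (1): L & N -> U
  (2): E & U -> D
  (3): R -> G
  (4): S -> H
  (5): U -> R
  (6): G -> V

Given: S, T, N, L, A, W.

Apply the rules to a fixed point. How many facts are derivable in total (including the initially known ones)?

11

Round 1 — (1), (4), derive U, H.
Round 2 — (5), derive R.
Round 3 — (3), derive G.
Round 4 — (6), derive V.
Closure: {A, G, H, L, N, R, S, T, U, V, W} — 11 facts.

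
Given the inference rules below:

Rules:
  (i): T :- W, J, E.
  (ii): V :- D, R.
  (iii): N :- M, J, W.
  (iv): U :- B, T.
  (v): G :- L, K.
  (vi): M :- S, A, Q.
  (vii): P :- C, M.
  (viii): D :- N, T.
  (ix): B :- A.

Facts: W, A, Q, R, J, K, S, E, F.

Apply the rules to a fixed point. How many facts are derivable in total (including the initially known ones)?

Round 1: (i) [T :- W, J, E.]; (vi) [M :- S, A, Q.]; (ix) [B :- A.]. Adds T, M, B.
Round 2: (iii) [N :- M, J, W.]; (iv) [U :- B, T.]. Adds N, U.
Round 3: (viii) [D :- N, T.]. Adds D.
Round 4: (ii) [V :- D, R.]. Adds V.
Closure: {A, B, D, E, F, J, K, M, N, Q, R, S, T, U, V, W} — 16 facts.

16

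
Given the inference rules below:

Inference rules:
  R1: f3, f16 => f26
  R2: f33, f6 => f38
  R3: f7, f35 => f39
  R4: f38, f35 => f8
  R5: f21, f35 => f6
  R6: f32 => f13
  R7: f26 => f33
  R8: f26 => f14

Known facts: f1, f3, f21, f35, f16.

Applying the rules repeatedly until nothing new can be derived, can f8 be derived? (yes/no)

yes

Round 1 — R1, R5, derive f26, f6.
Round 2 — R7, R8, derive f33, f14.
Round 3 — R2, derive f38.
Round 4 — R4, derive f8.
f8 appears in round 4, so it is derivable.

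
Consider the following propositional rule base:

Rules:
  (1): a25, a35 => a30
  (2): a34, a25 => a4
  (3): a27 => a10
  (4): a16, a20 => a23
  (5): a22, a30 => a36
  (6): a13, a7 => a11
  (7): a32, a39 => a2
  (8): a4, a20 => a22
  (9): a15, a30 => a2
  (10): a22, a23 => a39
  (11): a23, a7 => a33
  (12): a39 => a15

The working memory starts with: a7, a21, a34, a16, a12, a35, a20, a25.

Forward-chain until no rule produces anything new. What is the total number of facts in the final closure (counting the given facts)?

Round 1: (1) [a25, a35 => a30]; (2) [a34, a25 => a4]; (4) [a16, a20 => a23]. Adds a30, a4, a23.
Round 2: (8) [a4, a20 => a22]; (11) [a23, a7 => a33]. Adds a22, a33.
Round 3: (5) [a22, a30 => a36]; (10) [a22, a23 => a39]. Adds a36, a39.
Round 4: (12) [a39 => a15]. Adds a15.
Round 5: (9) [a15, a30 => a2]. Adds a2.
Closure: {a12, a15, a16, a2, a20, a21, a22, a23, a25, a30, a33, a34, a35, a36, a39, a4, a7} — 17 facts.

17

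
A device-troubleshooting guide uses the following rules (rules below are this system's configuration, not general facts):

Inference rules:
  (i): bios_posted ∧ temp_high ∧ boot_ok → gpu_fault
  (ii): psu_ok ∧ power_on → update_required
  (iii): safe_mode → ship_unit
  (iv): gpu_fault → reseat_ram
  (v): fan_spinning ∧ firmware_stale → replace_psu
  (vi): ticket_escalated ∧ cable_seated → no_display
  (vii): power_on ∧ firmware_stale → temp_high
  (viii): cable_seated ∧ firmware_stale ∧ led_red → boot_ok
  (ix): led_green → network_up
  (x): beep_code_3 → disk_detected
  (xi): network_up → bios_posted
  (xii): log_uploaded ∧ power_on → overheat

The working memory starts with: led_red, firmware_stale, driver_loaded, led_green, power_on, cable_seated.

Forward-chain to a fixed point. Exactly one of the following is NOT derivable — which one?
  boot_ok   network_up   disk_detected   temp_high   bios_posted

disk_detected

[1] (vii) [power_on ∧ firmware_stale → temp_high]; (viii) [cable_seated ∧ firmware_stale ∧ led_red → boot_ok]; (ix) [led_green → network_up]. ⇒ new: temp_high, boot_ok, network_up.
[2] (xi) [network_up → bios_posted]. ⇒ new: bios_posted.
[3] (i) [bios_posted ∧ temp_high ∧ boot_ok → gpu_fault]. ⇒ new: gpu_fault.
[4] (iv) [gpu_fault → reseat_ram]. ⇒ new: reseat_ram.
Derived: boot_ok (round 1), bios_posted (round 2), network_up (round 1), temp_high (round 1). disk_detected never appears in any round.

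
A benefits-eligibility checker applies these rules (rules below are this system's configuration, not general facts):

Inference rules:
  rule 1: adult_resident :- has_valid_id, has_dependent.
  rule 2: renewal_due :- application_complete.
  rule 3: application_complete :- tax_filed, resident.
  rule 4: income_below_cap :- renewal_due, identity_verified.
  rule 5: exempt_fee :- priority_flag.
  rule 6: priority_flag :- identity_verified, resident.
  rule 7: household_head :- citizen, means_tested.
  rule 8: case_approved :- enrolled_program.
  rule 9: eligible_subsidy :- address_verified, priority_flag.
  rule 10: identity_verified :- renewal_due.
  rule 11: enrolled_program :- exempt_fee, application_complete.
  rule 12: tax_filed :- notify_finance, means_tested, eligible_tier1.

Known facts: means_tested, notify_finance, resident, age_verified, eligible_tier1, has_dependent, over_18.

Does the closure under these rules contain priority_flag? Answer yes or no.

[1] rule 12 [tax_filed :- notify_finance, means_tested, eligible_tier1.]. ⇒ new: tax_filed.
[2] rule 3 [application_complete :- tax_filed, resident.]. ⇒ new: application_complete.
[3] rule 2 [renewal_due :- application_complete.]. ⇒ new: renewal_due.
[4] rule 10 [identity_verified :- renewal_due.]. ⇒ new: identity_verified.
[5] rule 4 [income_below_cap :- renewal_due, identity_verified.]; rule 6 [priority_flag :- identity_verified, resident.]. ⇒ new: income_below_cap, priority_flag.
[6] rule 5 [exempt_fee :- priority_flag.]. ⇒ new: exempt_fee.
[7] rule 11 [enrolled_program :- exempt_fee, application_complete.]. ⇒ new: enrolled_program.
[8] rule 8 [case_approved :- enrolled_program.]. ⇒ new: case_approved.
priority_flag appears in round 5, so it is derivable.

yes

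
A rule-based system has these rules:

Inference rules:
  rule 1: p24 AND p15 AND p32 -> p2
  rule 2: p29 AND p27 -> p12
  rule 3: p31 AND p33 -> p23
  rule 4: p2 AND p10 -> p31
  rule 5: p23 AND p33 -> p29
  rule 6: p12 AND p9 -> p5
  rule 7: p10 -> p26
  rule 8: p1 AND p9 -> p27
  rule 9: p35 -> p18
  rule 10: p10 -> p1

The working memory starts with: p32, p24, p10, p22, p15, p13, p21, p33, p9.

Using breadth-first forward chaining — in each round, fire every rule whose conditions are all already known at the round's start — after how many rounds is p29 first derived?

Round 1 — rule 1, rule 7, rule 10, derive p2, p26, p1.
Round 2 — rule 4, rule 8, derive p31, p27.
Round 3 — rule 3, derive p23.
Round 4 — rule 5, derive p29.
p29 first appears in round 4.

4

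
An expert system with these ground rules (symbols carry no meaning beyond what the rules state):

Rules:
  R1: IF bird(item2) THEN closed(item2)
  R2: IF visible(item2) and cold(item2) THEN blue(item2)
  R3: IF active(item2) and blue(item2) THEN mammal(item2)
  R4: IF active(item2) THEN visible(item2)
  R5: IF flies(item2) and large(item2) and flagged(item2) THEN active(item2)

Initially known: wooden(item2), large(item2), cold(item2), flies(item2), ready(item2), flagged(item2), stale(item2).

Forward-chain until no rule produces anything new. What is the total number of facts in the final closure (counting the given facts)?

Round 1 fires R5, giving active(item2).
Round 2 fires R4, giving visible(item2).
Round 3 fires R2, giving blue(item2).
Round 4 fires R3, giving mammal(item2).
Closure: {active(item2), blue(item2), cold(item2), flagged(item2), flies(item2), large(item2), mammal(item2), ready(item2), stale(item2), visible(item2), wooden(item2)} — 11 facts.

11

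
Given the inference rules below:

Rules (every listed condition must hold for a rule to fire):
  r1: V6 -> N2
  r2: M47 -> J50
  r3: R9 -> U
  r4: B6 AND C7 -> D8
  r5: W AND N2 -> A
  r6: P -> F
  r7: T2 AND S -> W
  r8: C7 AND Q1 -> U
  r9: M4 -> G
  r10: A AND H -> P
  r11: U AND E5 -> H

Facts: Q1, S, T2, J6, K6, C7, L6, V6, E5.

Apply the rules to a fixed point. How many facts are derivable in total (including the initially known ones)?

Round 1 — r1, r7, r8, derive N2, W, U.
Round 2 — r5, r11, derive A, H.
Round 3 — r10, derive P.
Round 4 — r6, derive F.
Closure: {A, C7, E5, F, H, J6, K6, L6, N2, P, Q1, S, T2, U, V6, W} — 16 facts.

16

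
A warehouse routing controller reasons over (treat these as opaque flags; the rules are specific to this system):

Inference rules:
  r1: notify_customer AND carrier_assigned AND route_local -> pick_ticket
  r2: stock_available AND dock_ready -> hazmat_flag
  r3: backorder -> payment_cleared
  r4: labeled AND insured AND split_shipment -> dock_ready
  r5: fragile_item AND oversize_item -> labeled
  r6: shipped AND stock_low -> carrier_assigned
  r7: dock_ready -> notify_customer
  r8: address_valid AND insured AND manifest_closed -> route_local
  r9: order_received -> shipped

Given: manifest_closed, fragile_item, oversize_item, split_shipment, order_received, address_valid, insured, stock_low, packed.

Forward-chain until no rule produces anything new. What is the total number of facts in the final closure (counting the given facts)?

Round 1 fires r5, r8, r9, giving labeled, route_local, shipped.
Round 2 fires r4, r6, giving dock_ready, carrier_assigned.
Round 3 fires r7, giving notify_customer.
Round 4 fires r1, giving pick_ticket.
Closure: {address_valid, carrier_assigned, dock_ready, fragile_item, insured, labeled, manifest_closed, notify_customer, order_received, oversize_item, packed, pick_ticket, route_local, shipped, split_shipment, stock_low} — 16 facts.

16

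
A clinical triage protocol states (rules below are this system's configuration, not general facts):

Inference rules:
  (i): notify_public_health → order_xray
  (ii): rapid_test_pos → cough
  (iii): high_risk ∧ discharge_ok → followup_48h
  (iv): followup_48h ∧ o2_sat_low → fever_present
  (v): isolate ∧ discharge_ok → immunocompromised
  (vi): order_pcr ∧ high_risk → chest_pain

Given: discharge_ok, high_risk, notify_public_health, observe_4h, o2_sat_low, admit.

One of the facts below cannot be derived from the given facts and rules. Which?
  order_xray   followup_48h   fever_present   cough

Round 1 — (i), (iii), derive order_xray, followup_48h.
Round 2 — (iv), derive fever_present.
Derived: fever_present (round 2), followup_48h (round 1), order_xray (round 1). cough never appears in any round.

cough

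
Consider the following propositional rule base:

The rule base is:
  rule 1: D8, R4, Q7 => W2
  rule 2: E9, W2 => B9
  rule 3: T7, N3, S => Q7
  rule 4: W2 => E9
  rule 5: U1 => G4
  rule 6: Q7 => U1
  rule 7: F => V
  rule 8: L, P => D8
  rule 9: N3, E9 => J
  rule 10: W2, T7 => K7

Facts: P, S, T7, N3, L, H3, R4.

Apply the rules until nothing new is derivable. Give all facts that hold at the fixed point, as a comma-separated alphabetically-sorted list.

B9, D8, E9, G4, H3, J, K7, L, N3, P, Q7, R4, S, T7, U1, W2

Round 1 — rule 3, rule 8, derive Q7, D8.
Round 2 — rule 1, rule 6, derive W2, U1.
Round 3 — rule 4, rule 5, rule 10, derive E9, G4, K7.
Round 4 — rule 2, rule 9, derive B9, J.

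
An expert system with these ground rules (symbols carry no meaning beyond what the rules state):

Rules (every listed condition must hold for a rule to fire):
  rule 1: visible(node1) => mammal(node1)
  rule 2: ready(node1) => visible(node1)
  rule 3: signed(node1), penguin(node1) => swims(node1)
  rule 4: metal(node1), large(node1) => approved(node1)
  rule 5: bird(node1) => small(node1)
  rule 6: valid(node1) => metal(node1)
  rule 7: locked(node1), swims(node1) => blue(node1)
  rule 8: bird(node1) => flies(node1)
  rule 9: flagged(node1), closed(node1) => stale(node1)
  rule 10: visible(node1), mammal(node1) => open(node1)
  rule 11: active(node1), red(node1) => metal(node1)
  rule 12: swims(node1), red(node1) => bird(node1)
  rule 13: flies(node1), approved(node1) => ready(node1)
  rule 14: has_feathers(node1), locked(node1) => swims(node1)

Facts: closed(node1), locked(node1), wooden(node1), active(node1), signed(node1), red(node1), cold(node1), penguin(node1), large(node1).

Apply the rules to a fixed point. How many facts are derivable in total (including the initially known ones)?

20

Round 1 fires rule 3, rule 11, giving swims(node1), metal(node1).
Round 2 fires rule 4, rule 7, rule 12, giving approved(node1), blue(node1), bird(node1).
Round 3 fires rule 5, rule 8, giving small(node1), flies(node1).
Round 4 fires rule 13, giving ready(node1).
Round 5 fires rule 2, giving visible(node1).
Round 6 fires rule 1, giving mammal(node1).
Round 7 fires rule 10, giving open(node1).
Closure: {active(node1), approved(node1), bird(node1), blue(node1), closed(node1), cold(node1), flies(node1), large(node1), locked(node1), mammal(node1), metal(node1), open(node1), penguin(node1), ready(node1), red(node1), signed(node1), small(node1), swims(node1), visible(node1), wooden(node1)} — 20 facts.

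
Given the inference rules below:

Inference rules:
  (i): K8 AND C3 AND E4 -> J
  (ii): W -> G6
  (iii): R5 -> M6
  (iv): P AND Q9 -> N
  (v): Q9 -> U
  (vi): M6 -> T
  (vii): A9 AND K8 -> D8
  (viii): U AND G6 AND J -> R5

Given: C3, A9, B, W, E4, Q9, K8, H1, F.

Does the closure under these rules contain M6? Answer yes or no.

Round 1: (i) [K8 AND C3 AND E4 -> J]; (ii) [W -> G6]; (v) [Q9 -> U]; (vii) [A9 AND K8 -> D8]. New: J, G6, U, D8.
Round 2: (viii) [U AND G6 AND J -> R5]. New: R5.
Round 3: (iii) [R5 -> M6]. New: M6.
Round 4: (vi) [M6 -> T]. New: T.
M6 appears in round 3, so it is derivable.

yes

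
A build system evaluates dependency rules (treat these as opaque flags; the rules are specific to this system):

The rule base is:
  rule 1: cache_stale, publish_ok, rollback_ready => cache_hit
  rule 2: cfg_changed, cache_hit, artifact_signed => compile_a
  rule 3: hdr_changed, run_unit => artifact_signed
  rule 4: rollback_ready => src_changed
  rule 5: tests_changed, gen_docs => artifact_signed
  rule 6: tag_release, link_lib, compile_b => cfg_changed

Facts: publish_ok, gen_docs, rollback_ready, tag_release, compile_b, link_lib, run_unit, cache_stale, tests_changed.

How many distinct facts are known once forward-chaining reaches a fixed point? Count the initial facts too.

Round 1 — rule 1, rule 4, rule 5, rule 6, derive cache_hit, src_changed, artifact_signed, cfg_changed.
Round 2 — rule 2, derive compile_a.
Closure: {artifact_signed, cache_hit, cache_stale, cfg_changed, compile_a, compile_b, gen_docs, link_lib, publish_ok, rollback_ready, run_unit, src_changed, tag_release, tests_changed} — 14 facts.

14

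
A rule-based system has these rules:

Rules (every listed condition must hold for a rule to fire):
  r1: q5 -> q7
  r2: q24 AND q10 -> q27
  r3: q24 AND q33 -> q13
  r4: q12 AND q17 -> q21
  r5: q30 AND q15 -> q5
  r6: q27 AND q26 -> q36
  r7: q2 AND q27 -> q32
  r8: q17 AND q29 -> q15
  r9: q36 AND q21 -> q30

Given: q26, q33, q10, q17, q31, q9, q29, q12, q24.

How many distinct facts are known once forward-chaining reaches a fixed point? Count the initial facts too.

Round 1 — r2, r3, r4, r8, derive q27, q13, q21, q15.
Round 2 — r6, derive q36.
Round 3 — r9, derive q30.
Round 4 — r5, derive q5.
Round 5 — r1, derive q7.
Closure: {q10, q12, q13, q15, q17, q21, q24, q26, q27, q29, q30, q31, q33, q36, q5, q7, q9} — 17 facts.

17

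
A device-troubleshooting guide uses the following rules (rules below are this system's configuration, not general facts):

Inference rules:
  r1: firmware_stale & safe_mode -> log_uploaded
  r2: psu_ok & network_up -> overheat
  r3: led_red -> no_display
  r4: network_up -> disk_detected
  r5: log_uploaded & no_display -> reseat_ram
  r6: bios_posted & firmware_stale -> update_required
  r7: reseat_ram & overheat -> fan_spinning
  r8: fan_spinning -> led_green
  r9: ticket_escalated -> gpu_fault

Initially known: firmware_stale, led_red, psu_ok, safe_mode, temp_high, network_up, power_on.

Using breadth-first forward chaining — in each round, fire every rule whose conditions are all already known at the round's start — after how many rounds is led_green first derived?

Round 1: r1 [firmware_stale & safe_mode -> log_uploaded]; r2 [psu_ok & network_up -> overheat]; r3 [led_red -> no_display]; r4 [network_up -> disk_detected]. New: log_uploaded, overheat, no_display, disk_detected.
Round 2: r5 [log_uploaded & no_display -> reseat_ram]. New: reseat_ram.
Round 3: r7 [reseat_ram & overheat -> fan_spinning]. New: fan_spinning.
Round 4: r8 [fan_spinning -> led_green]. New: led_green.
led_green first appears in round 4.

4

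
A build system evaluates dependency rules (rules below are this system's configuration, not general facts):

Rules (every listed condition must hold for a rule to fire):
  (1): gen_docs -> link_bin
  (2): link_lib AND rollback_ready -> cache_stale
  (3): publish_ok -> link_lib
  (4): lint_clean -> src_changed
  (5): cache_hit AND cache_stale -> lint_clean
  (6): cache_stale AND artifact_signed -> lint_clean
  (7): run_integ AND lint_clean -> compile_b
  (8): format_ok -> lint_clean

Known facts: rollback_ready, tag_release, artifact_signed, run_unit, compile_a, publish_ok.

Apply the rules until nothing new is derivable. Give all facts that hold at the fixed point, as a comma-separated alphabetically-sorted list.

[1] (3) [publish_ok -> link_lib]. ⇒ new: link_lib.
[2] (2) [link_lib AND rollback_ready -> cache_stale]. ⇒ new: cache_stale.
[3] (6) [cache_stale AND artifact_signed -> lint_clean]. ⇒ new: lint_clean.
[4] (4) [lint_clean -> src_changed]. ⇒ new: src_changed.

artifact_signed, cache_stale, compile_a, link_lib, lint_clean, publish_ok, rollback_ready, run_unit, src_changed, tag_release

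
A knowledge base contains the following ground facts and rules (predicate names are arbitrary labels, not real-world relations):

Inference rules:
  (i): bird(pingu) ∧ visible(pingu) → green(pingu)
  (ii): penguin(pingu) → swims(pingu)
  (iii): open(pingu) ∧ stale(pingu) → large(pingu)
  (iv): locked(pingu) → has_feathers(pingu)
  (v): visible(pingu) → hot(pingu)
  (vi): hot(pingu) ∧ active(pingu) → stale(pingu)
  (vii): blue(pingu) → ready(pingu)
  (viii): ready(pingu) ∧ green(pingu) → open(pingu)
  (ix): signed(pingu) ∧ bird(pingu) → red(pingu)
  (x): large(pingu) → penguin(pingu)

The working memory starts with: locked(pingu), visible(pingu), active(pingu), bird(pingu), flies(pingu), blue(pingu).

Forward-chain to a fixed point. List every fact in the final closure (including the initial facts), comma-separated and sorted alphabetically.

Round 1: (i) [bird(pingu) ∧ visible(pingu) → green(pingu)]; (iv) [locked(pingu) → has_feathers(pingu)]; (v) [visible(pingu) → hot(pingu)]; (vii) [blue(pingu) → ready(pingu)]. Adds green(pingu), has_feathers(pingu), hot(pingu), ready(pingu).
Round 2: (vi) [hot(pingu) ∧ active(pingu) → stale(pingu)]; (viii) [ready(pingu) ∧ green(pingu) → open(pingu)]. Adds stale(pingu), open(pingu).
Round 3: (iii) [open(pingu) ∧ stale(pingu) → large(pingu)]. Adds large(pingu).
Round 4: (x) [large(pingu) → penguin(pingu)]. Adds penguin(pingu).
Round 5: (ii) [penguin(pingu) → swims(pingu)]. Adds swims(pingu).

active(pingu), bird(pingu), blue(pingu), flies(pingu), green(pingu), has_feathers(pingu), hot(pingu), large(pingu), locked(pingu), open(pingu), penguin(pingu), ready(pingu), stale(pingu), swims(pingu), visible(pingu)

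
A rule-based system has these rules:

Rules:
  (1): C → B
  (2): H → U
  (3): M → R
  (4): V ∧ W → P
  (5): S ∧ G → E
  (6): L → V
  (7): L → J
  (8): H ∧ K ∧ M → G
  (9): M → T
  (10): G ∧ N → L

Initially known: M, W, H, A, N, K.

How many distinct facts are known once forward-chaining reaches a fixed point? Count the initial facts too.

Round 1: (2) [H → U]; (3) [M → R]; (8) [H ∧ K ∧ M → G]; (9) [M → T]. New: U, R, G, T.
Round 2: (10) [G ∧ N → L]. New: L.
Round 3: (6) [L → V]; (7) [L → J]. New: V, J.
Round 4: (4) [V ∧ W → P]. New: P.
Closure: {A, G, H, J, K, L, M, N, P, R, T, U, V, W} — 14 facts.

14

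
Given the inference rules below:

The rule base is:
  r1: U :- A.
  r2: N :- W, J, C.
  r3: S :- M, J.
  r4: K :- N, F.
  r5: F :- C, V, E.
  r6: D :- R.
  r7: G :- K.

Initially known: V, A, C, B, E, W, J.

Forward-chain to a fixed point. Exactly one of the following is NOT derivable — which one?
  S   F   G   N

S

Round 1 — r1, r2, r5, derive U, N, F.
Round 2 — r4, derive K.
Round 3 — r7, derive G.
Derived: N (round 1), G (round 3), F (round 1). S never appears in any round.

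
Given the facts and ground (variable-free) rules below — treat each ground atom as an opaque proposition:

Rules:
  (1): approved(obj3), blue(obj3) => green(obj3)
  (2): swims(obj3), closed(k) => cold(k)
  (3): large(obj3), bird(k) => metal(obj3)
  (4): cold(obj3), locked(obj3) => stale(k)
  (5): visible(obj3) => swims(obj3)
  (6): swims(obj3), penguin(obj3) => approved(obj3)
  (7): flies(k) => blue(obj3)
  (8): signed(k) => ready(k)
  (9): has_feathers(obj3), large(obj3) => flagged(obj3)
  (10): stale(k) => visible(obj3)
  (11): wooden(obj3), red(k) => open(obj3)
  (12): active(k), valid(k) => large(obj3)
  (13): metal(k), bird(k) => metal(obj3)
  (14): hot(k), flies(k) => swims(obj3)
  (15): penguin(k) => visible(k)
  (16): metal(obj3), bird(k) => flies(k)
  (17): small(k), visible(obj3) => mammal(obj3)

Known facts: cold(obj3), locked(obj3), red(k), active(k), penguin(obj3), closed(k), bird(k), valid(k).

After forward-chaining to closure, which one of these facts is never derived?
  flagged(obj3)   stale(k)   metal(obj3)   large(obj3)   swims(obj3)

Round 1 fires (4), (12), giving stale(k), large(obj3).
Round 2 fires (3), (10), giving metal(obj3), visible(obj3).
Round 3 fires (5), (16), giving swims(obj3), flies(k).
Round 4 fires (2), (6), (7), giving cold(k), approved(obj3), blue(obj3).
Round 5 fires (1), giving green(obj3).
Derived: swims(obj3) (round 3), metal(obj3) (round 2), stale(k) (round 1), large(obj3) (round 1). flagged(obj3) never appears in any round.

flagged(obj3)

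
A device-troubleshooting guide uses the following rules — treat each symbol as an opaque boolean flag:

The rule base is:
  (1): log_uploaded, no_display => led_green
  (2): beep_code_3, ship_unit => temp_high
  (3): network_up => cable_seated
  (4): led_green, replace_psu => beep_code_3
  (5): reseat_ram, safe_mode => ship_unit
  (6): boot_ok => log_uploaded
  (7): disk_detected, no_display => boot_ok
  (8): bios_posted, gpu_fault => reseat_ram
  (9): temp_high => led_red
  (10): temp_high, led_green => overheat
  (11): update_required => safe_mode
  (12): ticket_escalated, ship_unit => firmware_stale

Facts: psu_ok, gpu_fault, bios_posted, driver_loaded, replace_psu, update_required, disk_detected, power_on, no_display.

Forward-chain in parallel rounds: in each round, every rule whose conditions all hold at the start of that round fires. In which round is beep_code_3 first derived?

Round 1 fires (7), (8), (11), giving boot_ok, reseat_ram, safe_mode.
Round 2 fires (5), (6), giving ship_unit, log_uploaded.
Round 3 fires (1), giving led_green.
Round 4 fires (4), giving beep_code_3.
beep_code_3 first appears in round 4.

4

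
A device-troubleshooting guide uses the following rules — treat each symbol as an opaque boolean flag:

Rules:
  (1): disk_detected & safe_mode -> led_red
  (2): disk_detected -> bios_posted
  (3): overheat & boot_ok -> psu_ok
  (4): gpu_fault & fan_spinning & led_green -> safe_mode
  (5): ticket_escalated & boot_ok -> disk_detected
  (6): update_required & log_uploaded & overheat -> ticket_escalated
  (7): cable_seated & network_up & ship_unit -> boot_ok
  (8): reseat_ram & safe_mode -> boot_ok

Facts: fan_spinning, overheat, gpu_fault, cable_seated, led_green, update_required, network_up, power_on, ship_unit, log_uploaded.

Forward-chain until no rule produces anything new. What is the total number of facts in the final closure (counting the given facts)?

17

Round 1: (4) [gpu_fault & fan_spinning & led_green -> safe_mode]; (6) [update_required & log_uploaded & overheat -> ticket_escalated]; (7) [cable_seated & network_up & ship_unit -> boot_ok]. New: safe_mode, ticket_escalated, boot_ok.
Round 2: (3) [overheat & boot_ok -> psu_ok]; (5) [ticket_escalated & boot_ok -> disk_detected]. New: psu_ok, disk_detected.
Round 3: (1) [disk_detected & safe_mode -> led_red]; (2) [disk_detected -> bios_posted]. New: led_red, bios_posted.
Closure: {bios_posted, boot_ok, cable_seated, disk_detected, fan_spinning, gpu_fault, led_green, led_red, log_uploaded, network_up, overheat, power_on, psu_ok, safe_mode, ship_unit, ticket_escalated, update_required} — 17 facts.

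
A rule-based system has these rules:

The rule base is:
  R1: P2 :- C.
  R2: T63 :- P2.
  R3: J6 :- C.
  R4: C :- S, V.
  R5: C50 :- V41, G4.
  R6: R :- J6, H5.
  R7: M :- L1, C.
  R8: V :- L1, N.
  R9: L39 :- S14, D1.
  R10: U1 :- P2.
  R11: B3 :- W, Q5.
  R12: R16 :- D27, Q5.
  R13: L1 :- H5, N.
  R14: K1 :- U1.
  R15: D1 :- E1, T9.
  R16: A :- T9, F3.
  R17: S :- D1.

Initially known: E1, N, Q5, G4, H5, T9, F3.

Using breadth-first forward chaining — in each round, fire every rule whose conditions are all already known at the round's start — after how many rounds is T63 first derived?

5

[1] R13 [L1 :- H5, N.]; R15 [D1 :- E1, T9.]; R16 [A :- T9, F3.]. ⇒ new: L1, D1, A.
[2] R8 [V :- L1, N.]; R17 [S :- D1.]. ⇒ new: V, S.
[3] R4 [C :- S, V.]. ⇒ new: C.
[4] R1 [P2 :- C.]; R3 [J6 :- C.]; R7 [M :- L1, C.]. ⇒ new: P2, J6, M.
[5] R2 [T63 :- P2.]; R6 [R :- J6, H5.]; R10 [U1 :- P2.]. ⇒ new: T63, R, U1.
T63 first appears in round 5.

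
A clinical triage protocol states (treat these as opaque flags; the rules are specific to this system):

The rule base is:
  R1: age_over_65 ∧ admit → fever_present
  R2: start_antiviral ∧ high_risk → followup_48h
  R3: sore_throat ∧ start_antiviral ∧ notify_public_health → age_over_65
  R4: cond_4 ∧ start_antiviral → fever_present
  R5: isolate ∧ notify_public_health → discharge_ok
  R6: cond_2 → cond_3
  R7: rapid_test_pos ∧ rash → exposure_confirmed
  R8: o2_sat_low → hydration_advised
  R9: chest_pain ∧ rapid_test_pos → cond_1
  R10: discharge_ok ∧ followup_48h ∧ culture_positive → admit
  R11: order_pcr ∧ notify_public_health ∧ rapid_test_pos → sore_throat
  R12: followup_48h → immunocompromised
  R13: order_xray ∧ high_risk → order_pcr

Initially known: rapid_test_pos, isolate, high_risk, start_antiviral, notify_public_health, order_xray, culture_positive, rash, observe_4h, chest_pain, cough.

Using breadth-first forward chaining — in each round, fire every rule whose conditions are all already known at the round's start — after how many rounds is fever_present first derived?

4

Round 1 fires R2, R5, R7, R9, R13, giving followup_48h, discharge_ok, exposure_confirmed, cond_1, order_pcr.
Round 2 fires R10, R11, R12, giving admit, sore_throat, immunocompromised.
Round 3 fires R3, giving age_over_65.
Round 4 fires R1, giving fever_present.
fever_present first appears in round 4.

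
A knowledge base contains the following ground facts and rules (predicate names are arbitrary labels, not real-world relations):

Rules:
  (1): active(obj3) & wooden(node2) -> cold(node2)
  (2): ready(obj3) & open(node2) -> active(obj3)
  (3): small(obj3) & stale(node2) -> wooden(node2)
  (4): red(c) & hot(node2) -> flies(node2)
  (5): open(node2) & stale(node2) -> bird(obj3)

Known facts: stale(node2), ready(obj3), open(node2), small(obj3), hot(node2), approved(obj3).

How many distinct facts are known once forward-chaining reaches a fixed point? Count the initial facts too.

10

Round 1 — (2), (3), (5), derive active(obj3), wooden(node2), bird(obj3).
Round 2 — (1), derive cold(node2).
Closure: {active(obj3), approved(obj3), bird(obj3), cold(node2), hot(node2), open(node2), ready(obj3), small(obj3), stale(node2), wooden(node2)} — 10 facts.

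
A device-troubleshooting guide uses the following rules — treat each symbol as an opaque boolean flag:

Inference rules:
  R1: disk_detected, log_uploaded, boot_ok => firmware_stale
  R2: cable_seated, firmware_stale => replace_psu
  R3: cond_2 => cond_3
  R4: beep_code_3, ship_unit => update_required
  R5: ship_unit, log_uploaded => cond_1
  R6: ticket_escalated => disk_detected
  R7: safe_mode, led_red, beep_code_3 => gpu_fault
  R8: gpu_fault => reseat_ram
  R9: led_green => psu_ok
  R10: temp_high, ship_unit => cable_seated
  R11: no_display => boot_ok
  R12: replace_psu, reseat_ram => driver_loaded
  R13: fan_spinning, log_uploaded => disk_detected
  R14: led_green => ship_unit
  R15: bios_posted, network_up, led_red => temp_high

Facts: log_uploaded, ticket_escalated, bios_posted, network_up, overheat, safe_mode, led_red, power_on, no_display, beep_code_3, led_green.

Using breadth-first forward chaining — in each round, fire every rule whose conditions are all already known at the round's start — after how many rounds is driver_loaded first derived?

Round 1 fires R6, R7, R9, R11, R14, R15, giving disk_detected, gpu_fault, psu_ok, boot_ok, ship_unit, temp_high.
Round 2 fires R1, R4, R5, R8, R10, giving firmware_stale, update_required, cond_1, reseat_ram, cable_seated.
Round 3 fires R2, giving replace_psu.
Round 4 fires R12, giving driver_loaded.
driver_loaded first appears in round 4.

4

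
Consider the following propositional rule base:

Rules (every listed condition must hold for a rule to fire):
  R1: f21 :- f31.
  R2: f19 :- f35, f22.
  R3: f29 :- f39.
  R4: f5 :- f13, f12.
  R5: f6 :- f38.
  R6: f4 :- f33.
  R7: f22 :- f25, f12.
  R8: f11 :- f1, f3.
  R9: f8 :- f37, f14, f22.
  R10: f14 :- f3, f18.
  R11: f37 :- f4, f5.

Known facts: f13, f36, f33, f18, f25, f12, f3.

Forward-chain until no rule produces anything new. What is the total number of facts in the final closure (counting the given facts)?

13

Round 1: R4 [f5 :- f13, f12.]; R6 [f4 :- f33.]; R7 [f22 :- f25, f12.]; R10 [f14 :- f3, f18.]. Adds f5, f4, f22, f14.
Round 2: R11 [f37 :- f4, f5.]. Adds f37.
Round 3: R9 [f8 :- f37, f14, f22.]. Adds f8.
Closure: {f12, f13, f14, f18, f22, f25, f3, f33, f36, f37, f4, f5, f8} — 13 facts.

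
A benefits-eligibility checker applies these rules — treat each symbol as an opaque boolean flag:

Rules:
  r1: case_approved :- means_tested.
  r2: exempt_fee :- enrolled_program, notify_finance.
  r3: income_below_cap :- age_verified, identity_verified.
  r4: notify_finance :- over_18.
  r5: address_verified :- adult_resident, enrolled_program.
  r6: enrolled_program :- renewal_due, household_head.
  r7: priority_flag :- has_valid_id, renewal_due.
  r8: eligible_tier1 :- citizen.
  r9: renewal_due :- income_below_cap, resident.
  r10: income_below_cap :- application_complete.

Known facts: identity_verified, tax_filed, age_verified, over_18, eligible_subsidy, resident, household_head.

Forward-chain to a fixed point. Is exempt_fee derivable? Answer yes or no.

yes

[1] r3 [income_below_cap :- age_verified, identity_verified.]; r4 [notify_finance :- over_18.]. ⇒ new: income_below_cap, notify_finance.
[2] r9 [renewal_due :- income_below_cap, resident.]. ⇒ new: renewal_due.
[3] r6 [enrolled_program :- renewal_due, household_head.]. ⇒ new: enrolled_program.
[4] r2 [exempt_fee :- enrolled_program, notify_finance.]. ⇒ new: exempt_fee.
exempt_fee appears in round 4, so it is derivable.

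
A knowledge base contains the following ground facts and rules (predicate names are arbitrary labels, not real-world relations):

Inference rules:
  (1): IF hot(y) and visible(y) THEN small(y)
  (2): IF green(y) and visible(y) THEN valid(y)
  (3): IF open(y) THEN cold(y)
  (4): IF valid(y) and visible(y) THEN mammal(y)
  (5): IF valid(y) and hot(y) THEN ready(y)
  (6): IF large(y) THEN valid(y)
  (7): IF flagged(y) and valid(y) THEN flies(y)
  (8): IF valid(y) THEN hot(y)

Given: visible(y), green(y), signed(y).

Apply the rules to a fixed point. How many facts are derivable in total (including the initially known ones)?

8

Round 1 fires (2), giving valid(y).
Round 2 fires (4), (8), giving mammal(y), hot(y).
Round 3 fires (1), (5), giving small(y), ready(y).
Closure: {green(y), hot(y), mammal(y), ready(y), signed(y), small(y), valid(y), visible(y)} — 8 facts.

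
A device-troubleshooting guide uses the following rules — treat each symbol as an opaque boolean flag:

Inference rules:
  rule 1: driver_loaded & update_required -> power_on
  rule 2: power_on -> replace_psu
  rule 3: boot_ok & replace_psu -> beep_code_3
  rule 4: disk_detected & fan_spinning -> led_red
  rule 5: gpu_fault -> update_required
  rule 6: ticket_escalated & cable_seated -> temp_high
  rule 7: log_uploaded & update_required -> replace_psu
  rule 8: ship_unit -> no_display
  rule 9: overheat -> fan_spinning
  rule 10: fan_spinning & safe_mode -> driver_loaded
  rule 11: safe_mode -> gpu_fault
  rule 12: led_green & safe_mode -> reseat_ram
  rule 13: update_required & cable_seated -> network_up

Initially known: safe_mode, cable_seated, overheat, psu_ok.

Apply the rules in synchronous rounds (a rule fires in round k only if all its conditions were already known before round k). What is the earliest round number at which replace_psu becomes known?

Round 1: rule 9 [overheat -> fan_spinning]; rule 11 [safe_mode -> gpu_fault]. New: fan_spinning, gpu_fault.
Round 2: rule 5 [gpu_fault -> update_required]; rule 10 [fan_spinning & safe_mode -> driver_loaded]. New: update_required, driver_loaded.
Round 3: rule 1 [driver_loaded & update_required -> power_on]; rule 13 [update_required & cable_seated -> network_up]. New: power_on, network_up.
Round 4: rule 2 [power_on -> replace_psu]. New: replace_psu.
replace_psu first appears in round 4.

4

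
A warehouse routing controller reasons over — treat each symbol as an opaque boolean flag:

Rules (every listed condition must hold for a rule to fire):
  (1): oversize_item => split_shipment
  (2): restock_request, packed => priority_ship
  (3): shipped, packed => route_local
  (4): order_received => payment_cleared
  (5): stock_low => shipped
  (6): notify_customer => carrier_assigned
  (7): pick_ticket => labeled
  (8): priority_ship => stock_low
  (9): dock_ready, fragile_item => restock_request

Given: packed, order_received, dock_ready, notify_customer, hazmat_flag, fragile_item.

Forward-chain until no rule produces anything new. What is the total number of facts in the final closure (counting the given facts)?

13

Round 1 — (4), (6), (9), derive payment_cleared, carrier_assigned, restock_request.
Round 2 — (2), derive priority_ship.
Round 3 — (8), derive stock_low.
Round 4 — (5), derive shipped.
Round 5 — (3), derive route_local.
Closure: {carrier_assigned, dock_ready, fragile_item, hazmat_flag, notify_customer, order_received, packed, payment_cleared, priority_ship, restock_request, route_local, shipped, stock_low} — 13 facts.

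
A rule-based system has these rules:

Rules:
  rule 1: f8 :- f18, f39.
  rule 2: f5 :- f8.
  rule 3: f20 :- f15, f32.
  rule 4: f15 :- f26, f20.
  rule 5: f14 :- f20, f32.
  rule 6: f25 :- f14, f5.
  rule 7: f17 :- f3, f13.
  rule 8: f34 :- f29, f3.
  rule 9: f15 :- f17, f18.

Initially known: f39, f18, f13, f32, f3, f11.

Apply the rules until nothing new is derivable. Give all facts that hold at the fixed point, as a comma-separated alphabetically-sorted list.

Round 1: rule 1 [f8 :- f18, f39.]; rule 7 [f17 :- f3, f13.]. New: f8, f17.
Round 2: rule 2 [f5 :- f8.]; rule 9 [f15 :- f17, f18.]. New: f5, f15.
Round 3: rule 3 [f20 :- f15, f32.]. New: f20.
Round 4: rule 5 [f14 :- f20, f32.]. New: f14.
Round 5: rule 6 [f25 :- f14, f5.]. New: f25.

f11, f13, f14, f15, f17, f18, f20, f25, f3, f32, f39, f5, f8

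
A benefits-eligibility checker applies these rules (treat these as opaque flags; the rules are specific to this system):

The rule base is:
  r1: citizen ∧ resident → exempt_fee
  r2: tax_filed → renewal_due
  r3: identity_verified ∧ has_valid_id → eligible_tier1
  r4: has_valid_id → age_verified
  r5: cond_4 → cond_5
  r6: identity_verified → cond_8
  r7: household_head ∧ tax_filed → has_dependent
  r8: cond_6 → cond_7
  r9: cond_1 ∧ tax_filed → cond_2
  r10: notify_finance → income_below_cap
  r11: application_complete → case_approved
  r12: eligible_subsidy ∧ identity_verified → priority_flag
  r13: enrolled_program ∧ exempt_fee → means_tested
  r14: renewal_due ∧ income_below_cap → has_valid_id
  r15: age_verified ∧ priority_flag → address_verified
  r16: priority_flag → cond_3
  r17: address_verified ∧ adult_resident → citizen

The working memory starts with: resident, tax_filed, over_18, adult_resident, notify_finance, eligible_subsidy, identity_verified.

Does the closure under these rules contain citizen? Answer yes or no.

Round 1: r2 [tax_filed → renewal_due]; r6 [identity_verified → cond_8]; r10 [notify_finance → income_below_cap]; r12 [eligible_subsidy ∧ identity_verified → priority_flag]. Adds renewal_due, cond_8, income_below_cap, priority_flag.
Round 2: r14 [renewal_due ∧ income_below_cap → has_valid_id]; r16 [priority_flag → cond_3]. Adds has_valid_id, cond_3.
Round 3: r3 [identity_verified ∧ has_valid_id → eligible_tier1]; r4 [has_valid_id → age_verified]. Adds eligible_tier1, age_verified.
Round 4: r15 [age_verified ∧ priority_flag → address_verified]. Adds address_verified.
Round 5: r17 [address_verified ∧ adult_resident → citizen]. Adds citizen.
Round 6: r1 [citizen ∧ resident → exempt_fee]. Adds exempt_fee.
citizen appears in round 5, so it is derivable.

yes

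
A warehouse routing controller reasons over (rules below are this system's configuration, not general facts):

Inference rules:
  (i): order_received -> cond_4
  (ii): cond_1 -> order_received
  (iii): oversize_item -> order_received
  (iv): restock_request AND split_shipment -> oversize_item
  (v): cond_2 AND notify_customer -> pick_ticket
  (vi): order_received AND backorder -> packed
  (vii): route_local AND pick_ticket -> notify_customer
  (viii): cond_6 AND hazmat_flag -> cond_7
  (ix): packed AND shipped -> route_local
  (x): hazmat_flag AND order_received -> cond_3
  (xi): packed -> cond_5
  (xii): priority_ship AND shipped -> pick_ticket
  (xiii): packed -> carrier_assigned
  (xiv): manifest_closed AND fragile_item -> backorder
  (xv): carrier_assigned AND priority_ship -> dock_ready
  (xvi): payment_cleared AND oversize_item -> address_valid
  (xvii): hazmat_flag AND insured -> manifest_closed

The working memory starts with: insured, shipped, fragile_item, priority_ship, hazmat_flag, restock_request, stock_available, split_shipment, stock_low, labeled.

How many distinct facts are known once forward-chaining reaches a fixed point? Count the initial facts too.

23

Round 1 — (iv), (xii), (xvii), derive oversize_item, pick_ticket, manifest_closed.
Round 2 — (iii), (xiv), derive order_received, backorder.
Round 3 — (i), (vi), (x), derive cond_4, packed, cond_3.
Round 4 — (ix), (xi), (xiii), derive route_local, cond_5, carrier_assigned.
Round 5 — (vii), (xv), derive notify_customer, dock_ready.
Closure: {backorder, carrier_assigned, cond_3, cond_4, cond_5, dock_ready, fragile_item, hazmat_flag, insured, labeled, manifest_closed, notify_customer, order_received, oversize_item, packed, pick_ticket, priority_ship, restock_request, route_local, shipped, split_shipment, stock_available, stock_low} — 23 facts.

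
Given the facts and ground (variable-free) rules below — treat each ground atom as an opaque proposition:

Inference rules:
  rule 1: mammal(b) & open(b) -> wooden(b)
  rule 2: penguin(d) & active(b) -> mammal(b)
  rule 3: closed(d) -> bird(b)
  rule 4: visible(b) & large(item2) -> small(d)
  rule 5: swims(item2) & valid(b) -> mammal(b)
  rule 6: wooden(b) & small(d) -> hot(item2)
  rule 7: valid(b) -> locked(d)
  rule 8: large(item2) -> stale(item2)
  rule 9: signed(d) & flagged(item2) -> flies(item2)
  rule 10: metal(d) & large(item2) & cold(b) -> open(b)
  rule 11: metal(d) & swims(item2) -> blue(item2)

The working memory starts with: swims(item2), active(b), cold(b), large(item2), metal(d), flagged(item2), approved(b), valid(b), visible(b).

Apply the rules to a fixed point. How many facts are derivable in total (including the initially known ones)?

17

Round 1: rule 4 [visible(b) & large(item2) -> small(d)]; rule 5 [swims(item2) & valid(b) -> mammal(b)]; rule 7 [valid(b) -> locked(d)]; rule 8 [large(item2) -> stale(item2)]; rule 10 [metal(d) & large(item2) & cold(b) -> open(b)]; rule 11 [metal(d) & swims(item2) -> blue(item2)]. New: small(d), mammal(b), locked(d), stale(item2), open(b), blue(item2).
Round 2: rule 1 [mammal(b) & open(b) -> wooden(b)]. New: wooden(b).
Round 3: rule 6 [wooden(b) & small(d) -> hot(item2)]. New: hot(item2).
Closure: {active(b), approved(b), blue(item2), cold(b), flagged(item2), hot(item2), large(item2), locked(d), mammal(b), metal(d), open(b), small(d), stale(item2), swims(item2), valid(b), visible(b), wooden(b)} — 17 facts.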